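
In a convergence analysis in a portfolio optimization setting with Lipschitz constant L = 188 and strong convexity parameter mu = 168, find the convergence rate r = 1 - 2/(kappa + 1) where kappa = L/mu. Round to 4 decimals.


Step 1: Compute the condition number.
kappa = L/mu = 188/168 = 1.119
Step 2: Compute the convergence rate.
r = 1 - 2/(kappa + 1) = 1 - 2*mu/(L + mu) = (L - mu)/(L + mu) = 20/356 = 0.0562


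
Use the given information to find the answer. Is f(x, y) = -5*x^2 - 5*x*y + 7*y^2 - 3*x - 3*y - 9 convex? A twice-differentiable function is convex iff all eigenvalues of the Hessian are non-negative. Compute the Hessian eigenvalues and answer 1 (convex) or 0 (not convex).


The Hessian of f(x,y) = -5*x^2 - 5*x*y + 7*y^2 - 3*x - 3*y - 9 is:
H = [[-10, -5], [-5, 14]]
Trace = -10 + 14 = 4
Determinant = -10*14 - (-5)^2 = -165
Discriminant = (4)^2 - 4*-165 = 676.0
Eigenvalues: lambda_1 = -11.0, lambda_2 = 15.0
The function is not convex.

0


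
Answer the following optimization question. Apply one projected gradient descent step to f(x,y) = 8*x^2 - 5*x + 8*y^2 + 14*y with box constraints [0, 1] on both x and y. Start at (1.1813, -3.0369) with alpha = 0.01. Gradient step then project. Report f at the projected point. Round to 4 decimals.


Step 1: Compute gradient at (1.1813, -3.0369).
grad_x = 2*8*1.1813 - 5 = 13.9008
grad_y = 2*8*-3.0369 + 14 = -34.5904
Step 2: Gradient step.
x_raw = 1.1813 - 0.01*13.9008 = 1.0423
y_raw = -3.0369 - 0.01*-34.5904 = -2.691
Step 3: Project onto [0, 1].
x_proj = clip(1.0423) = 1.0
y_proj = clip(-2.691) = 0.0
Step 4: Evaluate f.
f(1.0, 0.0) = 3.0


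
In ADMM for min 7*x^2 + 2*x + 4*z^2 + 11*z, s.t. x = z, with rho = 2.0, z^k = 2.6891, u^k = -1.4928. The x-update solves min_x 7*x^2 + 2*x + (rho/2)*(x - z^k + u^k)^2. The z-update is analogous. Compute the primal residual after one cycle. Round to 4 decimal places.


ADMM iteration with rho = 2.0, z^k = 2.6891, u^k = -1.4928
Step 1: x-update.
Minimize 7*x^2 + 2*x + (2.0/2)*(x - 2.6891 - 1.4928)^2
FOC: (2*7 + 2.0)*x = -2 + 2.0*(2.6891 + 1.4928)
x^{k+1} = 0.3977
Step 2: z-update.
Minimize 4*z^2 + 11*z + (2.0/2)*(0.3977 - z - 1.4928)^2
FOC: (2*4 + 2.0)*z = -11 + 2.0*(0.3977 - 1.4928)
z^{k+1} = -1.319
Step 3: u-update.
u^{k+1} = -1.4928 + 0.3977 + 1.319 = 0.224
Step 4: Primal residual = |0.3977 + 1.319| = 1.7168


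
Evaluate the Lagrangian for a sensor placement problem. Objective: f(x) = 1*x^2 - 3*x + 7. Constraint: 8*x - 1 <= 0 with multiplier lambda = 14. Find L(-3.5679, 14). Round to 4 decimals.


Step 1: Evaluate f(x).
f(-3.5679) = 1*(-3.5679)^2 - 3*(-3.5679) + 7 = 30.4336
Step 2: Evaluate g(x).
g(-3.5679) = 8*-3.5679 - 1 = -29.5432
Step 3: Compute Lagrangian.
L = 30.4336 + 14*-29.5432 = -383.1712


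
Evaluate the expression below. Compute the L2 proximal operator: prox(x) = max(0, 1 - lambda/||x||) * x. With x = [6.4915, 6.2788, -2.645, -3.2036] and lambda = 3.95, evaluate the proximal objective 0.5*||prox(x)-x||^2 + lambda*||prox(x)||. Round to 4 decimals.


Step 1: Compute ||x||.
||x|| = 9.9409
Step 2: Compute scaling factor.
scale = max(0, 1 - 3.95/9.9409) = 0.6027
Step 3: prox(x) = [3.9121, 3.7839, -1.594, -1.9307]
||prox(x)|| = 5.9909
Step 4: Proximal objective.
0.5*||prox-x||^2 = 7.8013
lambda*||prox|| = 23.6641
Total = 31.4654


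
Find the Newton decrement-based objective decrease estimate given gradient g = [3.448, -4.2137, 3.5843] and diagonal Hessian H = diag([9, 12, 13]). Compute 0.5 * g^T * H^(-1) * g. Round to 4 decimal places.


Step 1: H is diagonal, so H^(-1) * g = [0.3831, -0.3511, 0.2757].
Step 2: g^T H^(-1) g = sum_i g_i^2 / H_ii
  = (3.448)^2/9 + (-4.2137)^2/12 + (3.5843)^2/13
  = 1.321 + 1.4796 + 0.9882 = 3.7888
Step 3: Objective decrease = 0.5 * g^T H^(-1) g = 1.8944


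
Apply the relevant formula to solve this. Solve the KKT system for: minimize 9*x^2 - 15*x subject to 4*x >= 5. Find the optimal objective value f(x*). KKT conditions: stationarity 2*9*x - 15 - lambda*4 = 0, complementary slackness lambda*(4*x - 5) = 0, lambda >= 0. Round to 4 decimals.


Step 1: Try lambda = 0 (constraint inactive).
x_unc = 15/(2*9) = 0.8333
Check: 4*0.8333 = 3.3332 < 5 -- violated!
Step 2: Constraint must be active: 4*x = 5
x* = 5/4 = 1.25
lambda = (2*9*1.25 - 15)/4 = 1.875
Step 3: Compute optimal value.
f(x*) = 9*1.25^2 - 15*1.25 = -4.6875


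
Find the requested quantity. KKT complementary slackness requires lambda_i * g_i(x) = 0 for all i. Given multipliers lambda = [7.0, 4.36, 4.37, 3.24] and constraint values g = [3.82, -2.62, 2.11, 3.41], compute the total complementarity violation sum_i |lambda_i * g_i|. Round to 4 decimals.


KKT complementary slackness check:
lambda_1 * g_1 = 7.0 * 3.82 = 26.74
lambda_2 * g_2 = 4.36 * -2.62 = -11.4232
lambda_3 * g_3 = 4.37 * 2.11 = 9.2207
lambda_4 * g_4 = 3.24 * 3.41 = 11.0484
Total violation = 26.74 + 11.4232 + 9.2207 + 11.0484 = 58.4323


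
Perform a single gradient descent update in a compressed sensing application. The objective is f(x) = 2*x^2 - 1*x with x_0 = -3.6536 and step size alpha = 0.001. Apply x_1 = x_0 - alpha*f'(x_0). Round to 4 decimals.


We compute the gradient at x_0 and apply the update.
f'(x) = 4*x - 1
f'(-3.6536) = 4*-3.6536 - 1 = -15.6144
x_1 = -3.6536 - 0.001*-15.6144 = -3.638


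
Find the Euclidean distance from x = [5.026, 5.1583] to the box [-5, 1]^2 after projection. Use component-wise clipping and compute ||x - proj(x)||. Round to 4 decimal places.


Project each component onto [-5, 1].
clip(5.026) = 1.0, clip(5.1583) = 1.0
Projection = [1.0, 1.0]
Squared diffs: [16.2087, 17.2915]
Distance = sqrt(33.5002) = 5.7879


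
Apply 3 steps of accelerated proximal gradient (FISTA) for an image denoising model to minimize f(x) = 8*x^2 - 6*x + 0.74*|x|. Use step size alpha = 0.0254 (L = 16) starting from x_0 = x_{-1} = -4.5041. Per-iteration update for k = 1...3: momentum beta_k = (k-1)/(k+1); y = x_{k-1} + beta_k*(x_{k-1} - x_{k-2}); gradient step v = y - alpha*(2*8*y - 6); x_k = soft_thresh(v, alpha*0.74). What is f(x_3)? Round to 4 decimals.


FISTA on f(x) = 8*x^2 - 6*x + 0.74*|x|
L = 16, alpha = 0.0254
Iteration 1: beta = 0.0, y = -4.5041 + 0.0*(-4.5041 + 4.5041) = -4.5041
  grad(y) = -78.0656, v = y - alpha*grad = -2.5212
  prox(v) = soft_thresh(-2.5212, 0.0188) = -2.5024
Iteration 2: beta = 0.3333, y = -2.5024 + 0.3333*(-2.5024 + 4.5041) = -1.8352
  grad(y) = -35.3635, v = y - alpha*grad = -0.937
  prox(v) = soft_thresh(-0.937, 0.0188) = -0.9182
Iteration 3: beta = 0.5, y = -0.9182 + 0.5*(-0.9182 + 2.5024) = -0.1261
  grad(y) = -8.017, v = y - alpha*grad = 0.0776
  prox(v) = soft_thresh(0.0776, 0.0188) = 0.0588
f(x_3) = 8*0.0588^2 - 6*0.0588 + 0.74*|0.0588| = -0.2815


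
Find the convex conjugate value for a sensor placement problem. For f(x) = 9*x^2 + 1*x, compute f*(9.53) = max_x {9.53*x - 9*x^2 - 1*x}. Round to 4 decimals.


f*(y) = sup_x {y*x - a*x^2 - b*x} = sup_x {(y-b)*x - a*x^2}
FOC: (y - b) - 2a*x = 0 => x* = (y - b)/(2a)
x* = (9.53 - 1)/(2*9) = 0.4739
f*(9.53) = (y-b)^2/(4a) = (9.53 - 1)^2/(4*9)
= 72.7609/36 = 2.0211


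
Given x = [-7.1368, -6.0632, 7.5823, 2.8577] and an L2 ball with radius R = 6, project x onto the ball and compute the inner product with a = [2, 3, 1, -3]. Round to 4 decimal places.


Step 1: Compute ||x|| (intermediates to 6 decimals).
||x|| = sqrt((-7.1368)^2 + (-6.0632)^2 + 7.5823^2 + 2.8577^2) = 12.383619
Step 2: Project.
Since ||x|| > R, scale = R/||x|| = 6/12.383619 = 0.484511, proj(x) = scale * x
proj(x) = [-3.457858, -2.937687, 3.673708, 1.384587]
Step 3: Dot product.
a^T * proj(x) = 2*(-3.457858) + 3*(-2.937687) + 1*3.673708 - 3*1.384587 = -16.2088


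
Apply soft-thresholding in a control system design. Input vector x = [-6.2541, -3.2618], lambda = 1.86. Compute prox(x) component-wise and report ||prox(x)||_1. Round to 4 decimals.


Soft-thresholding with lambda = 1.86:
prox(-6.2541) = sign(-6.2541)*max(|-6.2541| - 1.86, 0) = -4.3941
prox(-3.2618) = sign(-3.2618)*max(|-3.2618| - 1.86, 0) = -1.4018
prox(x) = [-4.3941, -1.4018]
||prox(x)||_1 = 4.3941 + 1.4018 = 5.7959


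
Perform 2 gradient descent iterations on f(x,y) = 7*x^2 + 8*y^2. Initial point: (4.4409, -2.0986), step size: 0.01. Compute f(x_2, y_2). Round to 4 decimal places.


Gradient descent on f(x,y) = 7*x^2 + 8*y^2.
Starting point: (4.4409, -2.0986), alpha = 0.01
Step 1: grad_x = 2*7*4.4409 = 62.1726, grad_y = 2*8*-2.0986 = -33.5776
  x_1 = 4.4409 - 0.01*62.1726 = 3.8192
  y_1 = -2.0986 - 0.01*-33.5776 = -1.7628
Step 2: grad_x = 2*7*3.8192 = 53.4684, grad_y = 2*8*-1.7628 = -28.2052
  x_2 = 3.8192 - 0.01*53.4684 = 3.2845
  y_2 = -1.7628 - 0.01*-28.2052 = -1.4808
f(3.2845, -1.4808) = 7*3.2845^2 + 8*(-1.4808)^2 = 93.0566


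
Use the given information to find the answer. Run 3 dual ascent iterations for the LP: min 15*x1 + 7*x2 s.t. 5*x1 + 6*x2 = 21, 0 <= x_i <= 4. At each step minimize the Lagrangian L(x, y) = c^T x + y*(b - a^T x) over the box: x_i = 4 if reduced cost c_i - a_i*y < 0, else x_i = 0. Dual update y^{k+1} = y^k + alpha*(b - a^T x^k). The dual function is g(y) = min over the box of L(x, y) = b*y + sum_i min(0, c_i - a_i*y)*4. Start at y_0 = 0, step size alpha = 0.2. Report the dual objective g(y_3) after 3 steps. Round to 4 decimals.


Dual ascent for LP: min 15*x1 + 7*x2, 5*x1 + 6*x2 = 21, 0 <= x_i <= 4
Step 1: y^k = 0.0, reduced costs: (15.0, 7.0)
  x^k = (0.0, 0.0), subgradient = b - a^T x = 21.0
  y^{k+1} = 0.0 + 0.2*21.0 = 4.2
Step 2: y^k = 4.2, reduced costs: (-6.0, -18.2)
  x^k = (4.0, 4.0), subgradient = b - a^T x = -23.0
  y^{k+1} = 4.2 + 0.2*-23.0 = -0.4
Step 3: y^k = -0.4, reduced costs: (17.0, 9.4)
  x^k = (0.0, 0.0), subgradient = b - a^T x = 21.0
  y^{k+1} = -0.4 + 0.2*21.0 = 3.8
Dual objective at y_3 = 3.8: reduced costs (-4.0, -15.8), box minimizer x = (4.0, 4.0)
g(y_3) = b*y + (c1 - a1*y)*x1 + (c2 - a2*y)*x2 = 21*3.8 + (-4.0)*4.0 + (-15.8)*4.0 = 79.8 - 16.0 - 63.2 = 0.6


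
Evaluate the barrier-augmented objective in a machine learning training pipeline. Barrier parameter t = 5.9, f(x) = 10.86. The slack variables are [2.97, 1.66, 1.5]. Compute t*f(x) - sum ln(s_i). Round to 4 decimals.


Step 1: Compute log-barrier.
ln values: [1.0886, 0.5068, 0.4055]
phi = -(1.0886 + 0.5068 + 0.4055) = -2.0008
Step 2: Compute augmented objective.
t*f(x) = 5.9*10.86 = 64.074
Total = 64.074 - 2.0008 = 62.0732


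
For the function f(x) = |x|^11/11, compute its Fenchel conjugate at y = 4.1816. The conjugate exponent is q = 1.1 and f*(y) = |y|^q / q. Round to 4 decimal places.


The conjugate exponent q satisfies 1/p + 1/q = 1.
p = 11, so q = 11/(11 - 1) = 1.1
|y|^q = 4.1816^1.1 = 4.8248
f*(4.1816) = 4.8248 / 1.1 = 4.3862


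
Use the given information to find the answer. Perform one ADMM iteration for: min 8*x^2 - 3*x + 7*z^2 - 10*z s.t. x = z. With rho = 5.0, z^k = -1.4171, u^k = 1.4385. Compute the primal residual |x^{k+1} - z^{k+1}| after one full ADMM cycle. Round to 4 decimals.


ADMM iteration with rho = 5.0, z^k = -1.4171, u^k = 1.4385
Step 1: x-update.
Minimize 8*x^2 - 3*x + (5.0/2)*(x + 1.4171 + 1.4385)^2
FOC: (2*8 + 5.0)*x = 3 + 5.0*(-1.4171 - 1.4385)
x^{k+1} = -0.537
Step 2: z-update.
Minimize 7*z^2 - 10*z + (5.0/2)*(-0.537 - z + 1.4385)^2
FOC: (2*7 + 5.0)*z = 10 + 5.0*(-0.537 + 1.4385)
z^{k+1} = 0.7635
Step 3: u-update.
u^{k+1} = 1.4385 - 0.537 - 0.7635 = 0.1379
Step 4: Primal residual = |-0.537 - 0.7635| = 1.3006


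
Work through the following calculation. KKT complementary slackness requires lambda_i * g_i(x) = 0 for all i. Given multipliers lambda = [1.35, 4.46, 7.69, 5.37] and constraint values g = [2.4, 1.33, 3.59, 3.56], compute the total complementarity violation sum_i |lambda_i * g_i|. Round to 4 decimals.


KKT complementary slackness check:
lambda_1 * g_1 = 1.35 * 2.4 = 3.24
lambda_2 * g_2 = 4.46 * 1.33 = 5.9318
lambda_3 * g_3 = 7.69 * 3.59 = 27.6071
lambda_4 * g_4 = 5.37 * 3.56 = 19.1172
Total violation = 3.24 + 5.9318 + 27.6071 + 19.1172 = 55.8961


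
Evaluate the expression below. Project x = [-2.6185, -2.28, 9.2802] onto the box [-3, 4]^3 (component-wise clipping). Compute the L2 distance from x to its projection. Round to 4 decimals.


Project each component onto [-3, 4].
clip(-2.6185) = -2.6185, clip(-2.28) = -2.28, clip(9.2802) = 4.0
Projection = [-2.6185, -2.28, 4.0]
Squared diffs: [0.0, 0.0, 27.8805]
Distance = sqrt(27.8805) = 5.2802


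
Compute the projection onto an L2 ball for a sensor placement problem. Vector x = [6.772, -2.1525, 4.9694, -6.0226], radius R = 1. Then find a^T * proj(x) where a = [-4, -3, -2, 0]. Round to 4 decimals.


Step 1: Compute ||x|| (intermediates to 6 decimals).
||x|| = sqrt(6.772^2 + (-2.1525)^2 + 4.9694^2 + (-6.0226)^2) = 10.557456
Step 2: Project.
Since ||x|| > R, scale = R/||x|| = 1/10.557456 = 0.09472, proj(x) = scale * x
proj(x) = [0.641444, -0.203885, 0.470702, -0.570461]
Step 3: Dot product.
a^T * proj(x) = -4*0.641444 - 3*(-0.203885) - 2*0.470702 + 0*(-0.570461) = -2.8955


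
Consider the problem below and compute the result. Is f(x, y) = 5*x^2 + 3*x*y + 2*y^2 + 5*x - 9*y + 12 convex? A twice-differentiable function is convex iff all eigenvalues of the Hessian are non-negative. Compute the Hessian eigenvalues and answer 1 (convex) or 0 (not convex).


The Hessian of f(x,y) = 5*x^2 + 3*x*y + 2*y^2 + 5*x - 9*y + 12 is:
H = [[10, 3], [3, 4]]
Trace = 10 + 4 = 14
Determinant = 10*4 - (3)^2 = 31
Discriminant = (14)^2 - 4*31 = 72.0
Eigenvalues: lambda_1 = 2.7574, lambda_2 = 11.2426
The function is convex.

1


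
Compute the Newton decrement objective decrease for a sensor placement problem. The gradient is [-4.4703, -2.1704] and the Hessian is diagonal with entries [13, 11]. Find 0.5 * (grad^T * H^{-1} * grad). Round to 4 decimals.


Step 1: H is diagonal, so H^(-1) * g = [-0.3439, -0.1973].
Step 2: g^T H^(-1) g = sum_i g_i^2 / H_ii
  = (-4.4703)^2/13 + (-2.1704)^2/11
  = 1.5372 + 0.4282 = 1.9654
Step 3: Objective decrease = 0.5 * g^T H^(-1) g = 0.9827


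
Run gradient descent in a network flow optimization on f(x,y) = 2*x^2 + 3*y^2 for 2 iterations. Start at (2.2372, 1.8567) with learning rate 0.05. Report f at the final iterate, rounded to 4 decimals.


Gradient descent on f(x,y) = 2*x^2 + 3*y^2.
Starting point: (2.2372, 1.8567), alpha = 0.05
Step 1: grad_x = 2*2*2.2372 = 8.9488, grad_y = 2*3*1.8567 = 11.1402
  x_1 = 2.2372 - 0.05*8.9488 = 1.7898
  y_1 = 1.8567 - 0.05*11.1402 = 1.2997
Step 2: grad_x = 2*2*1.7898 = 7.159, grad_y = 2*3*1.2997 = 7.7981
  x_2 = 1.7898 - 0.05*7.159 = 1.4318
  y_2 = 1.2997 - 0.05*7.7981 = 0.9098
f(1.4318, 0.9098) = 2*1.4318^2 + 3*0.9098^2 = 6.5833


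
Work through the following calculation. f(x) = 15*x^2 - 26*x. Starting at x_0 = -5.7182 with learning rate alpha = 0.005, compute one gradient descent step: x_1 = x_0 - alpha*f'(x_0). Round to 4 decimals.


We compute the gradient at x_0 and apply the update.
f'(x) = 30*x - 26
f'(-5.7182) = 30*-5.7182 - 26 = -197.546
x_1 = -5.7182 - 0.005*-197.546 = -4.7305


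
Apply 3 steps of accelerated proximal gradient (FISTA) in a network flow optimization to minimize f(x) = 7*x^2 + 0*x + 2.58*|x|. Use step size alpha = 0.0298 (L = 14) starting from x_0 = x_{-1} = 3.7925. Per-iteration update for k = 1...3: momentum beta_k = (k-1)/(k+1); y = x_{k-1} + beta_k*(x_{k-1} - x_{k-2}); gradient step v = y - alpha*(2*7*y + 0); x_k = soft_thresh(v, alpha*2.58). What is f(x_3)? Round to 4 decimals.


FISTA on f(x) = 7*x^2 + 0*x + 2.58*|x|
L = 14, alpha = 0.0298
Iteration 1: beta = 0.0, y = 3.7925 + 0.0*(3.7925 - 3.7925) = 3.7925
  grad(y) = 53.095, v = y - alpha*grad = 2.2103
  prox(v) = soft_thresh(2.2103, 0.0769) = 2.1334
Iteration 2: beta = 0.3333, y = 2.1334 + 0.3333*(2.1334 - 3.7925) = 1.5803
  grad(y) = 22.1249, v = y - alpha*grad = 0.921
  prox(v) = soft_thresh(0.921, 0.0769) = 0.8441
Iteration 3: beta = 0.5, y = 0.8441 + 0.5*(0.8441 - 2.1334) = 0.1995
  grad(y) = 2.7933, v = y - alpha*grad = 0.1163
  prox(v) = soft_thresh(0.1163, 0.0769) = 0.0394
f(x_3) = 7*0.0394^2 + 0*0.0394 + 2.58*|0.0394| = 0.1125


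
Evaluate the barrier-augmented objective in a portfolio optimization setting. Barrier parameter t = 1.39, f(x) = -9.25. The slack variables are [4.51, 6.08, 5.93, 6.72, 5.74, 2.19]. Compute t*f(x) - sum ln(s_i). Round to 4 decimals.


Step 1: Compute log-barrier.
ln values: [1.5063, 1.805, 1.78, 1.9051, 1.7475, 0.7839]
phi = -(1.5063 + 1.805 + 1.78 + 1.9051 + 1.7475 + 0.7839) = -9.5278
Step 2: Compute augmented objective.
t*f(x) = 1.39*-9.25 = -12.8575
Total = -12.8575 - 9.5278 = -22.3853


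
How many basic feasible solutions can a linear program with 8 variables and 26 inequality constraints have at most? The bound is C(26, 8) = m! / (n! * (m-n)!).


Each vertex corresponds to some choice of n active constraints out of m, so the number of vertices is at most C(m, n) = m! / (n!(m-n)!).
m = 26, n = 8
Numerator: 26 * 25 * 24 * 23 * 22 * 21 * 20 * 19
Denominator: 8! = 40320
C(26, 8) = 1562275


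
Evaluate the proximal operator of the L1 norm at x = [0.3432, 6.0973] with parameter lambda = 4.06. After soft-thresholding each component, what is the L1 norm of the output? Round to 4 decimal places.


Soft-thresholding with lambda = 4.06:
prox(0.3432) = sign(0.3432)*max(|0.3432| - 4.06, 0) = 0.0
prox(6.0973) = sign(6.0973)*max(|6.0973| - 4.06, 0) = 2.0373
prox(x) = [0.0, 2.0373]
||prox(x)||_1 = 0.0 + 2.0373 = 2.0373


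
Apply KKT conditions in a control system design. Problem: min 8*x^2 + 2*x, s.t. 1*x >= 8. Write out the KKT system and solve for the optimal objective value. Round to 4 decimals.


Step 1: Try lambda = 0 (constraint inactive).
x_unc = -2/(2*8) = -0.125
Check: 1*-0.125 = -0.125 < 8 -- violated!
Step 2: Constraint must be active: 1*x = 8
x* = 8/1 = 8.0
lambda = (2*8*8.0 + 2)/1 = 130.0
Step 3: Compute optimal value.
f(x*) = 8*8.0^2 + 2*8.0 = 528.0


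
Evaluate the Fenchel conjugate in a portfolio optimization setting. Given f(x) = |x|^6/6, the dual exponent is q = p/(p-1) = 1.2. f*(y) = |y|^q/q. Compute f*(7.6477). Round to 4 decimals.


The conjugate exponent q satisfies 1/p + 1/q = 1.
p = 6, so q = 6/(6 - 1) = 1.2
|y|^q = 7.6477^1.2 = 11.4878
f*(7.6477) = 11.4878 / 1.2 = 9.5732


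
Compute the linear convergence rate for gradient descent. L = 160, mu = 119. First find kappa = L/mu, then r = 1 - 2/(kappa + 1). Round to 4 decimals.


Step 1: Compute the condition number.
kappa = L/mu = 160/119 = 1.3445
Step 2: Compute the convergence rate.
r = 1 - 2/(kappa + 1) = 1 - 2*mu/(L + mu) = (L - mu)/(L + mu) = 41/279 = 0.147


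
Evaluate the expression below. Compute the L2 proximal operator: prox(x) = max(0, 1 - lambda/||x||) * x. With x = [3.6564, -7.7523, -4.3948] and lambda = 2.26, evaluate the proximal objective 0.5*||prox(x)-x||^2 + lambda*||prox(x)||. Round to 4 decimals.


Step 1: Compute ||x||.
||x|| = 9.6323
Step 2: Compute scaling factor.
scale = max(0, 1 - 2.26/9.6323) = 0.7654
Step 3: prox(x) = [2.7985, -5.9334, -3.3637]
||prox(x)|| = 7.3723
Step 4: Proximal objective.
0.5*||prox-x||^2 = 2.5538
lambda*||prox|| = 16.6614
Total = 19.2153


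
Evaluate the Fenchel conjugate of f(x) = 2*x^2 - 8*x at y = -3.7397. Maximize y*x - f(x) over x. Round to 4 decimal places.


f*(y) = sup_x {y*x - a*x^2 - b*x} = sup_x {(y-b)*x - a*x^2}
FOC: (y - b) - 2a*x = 0 => x* = (y - b)/(2a)
x* = (-3.7397 + 8)/(2*2) = 1.0651
f*(-3.7397) = (y-b)^2/(4a) = (-3.7397 + 8)^2/(4*2)
= 18.1502/8 = 2.2688


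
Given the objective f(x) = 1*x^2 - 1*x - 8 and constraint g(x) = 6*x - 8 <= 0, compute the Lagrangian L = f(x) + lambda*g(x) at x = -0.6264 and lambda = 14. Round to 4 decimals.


Step 1: Evaluate f(x).
f(-0.6264) = 1*(-0.6264)^2 - 1*(-0.6264) - 8 = -6.9812
Step 2: Evaluate g(x).
g(-0.6264) = 6*-0.6264 - 8 = -11.7584
Step 3: Compute Lagrangian.
L = -6.9812 + 14*-11.7584 = -171.5988


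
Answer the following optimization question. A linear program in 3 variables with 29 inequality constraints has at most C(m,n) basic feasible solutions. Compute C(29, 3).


Each vertex corresponds to some choice of n active constraints out of m, so the number of vertices is at most C(m, n) = m! / (n!(m-n)!).
m = 29, n = 3
Numerator: 29 * 28 * 27
Denominator: 3! = 6
C(29, 3) = 3654


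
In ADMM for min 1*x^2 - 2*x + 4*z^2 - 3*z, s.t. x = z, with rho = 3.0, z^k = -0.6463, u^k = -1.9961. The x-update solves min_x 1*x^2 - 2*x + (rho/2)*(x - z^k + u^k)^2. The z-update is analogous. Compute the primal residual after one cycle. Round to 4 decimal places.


ADMM iteration with rho = 3.0, z^k = -0.6463, u^k = -1.9961
Step 1: x-update.
Minimize 1*x^2 - 2*x + (3.0/2)*(x + 0.6463 - 1.9961)^2
FOC: (2*1 + 3.0)*x = 2 + 3.0*(-0.6463 + 1.9961)
x^{k+1} = 1.2099
Step 2: z-update.
Minimize 4*z^2 - 3*z + (3.0/2)*(1.2099 - z - 1.9961)^2
FOC: (2*4 + 3.0)*z = 3 + 3.0*(1.2099 - 1.9961)
z^{k+1} = 0.0583
Step 3: u-update.
u^{k+1} = -1.9961 + 1.2099 - 0.0583 = -0.8445
Step 4: Primal residual = |1.2099 - 0.0583| = 1.1516


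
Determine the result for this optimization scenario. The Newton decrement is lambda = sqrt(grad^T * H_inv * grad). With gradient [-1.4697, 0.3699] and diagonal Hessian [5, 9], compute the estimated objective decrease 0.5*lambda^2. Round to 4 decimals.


Step 1: H is diagonal, so H^(-1) * g = [-0.2939, 0.0411].
Step 2: g^T H^(-1) g = sum_i g_i^2 / H_ii
  = (-1.4697)^2/5 + (0.3699)^2/9
  = 0.432 + 0.0152 = 0.4472
Step 3: Objective decrease = 0.5 * g^T H^(-1) g = 0.2236


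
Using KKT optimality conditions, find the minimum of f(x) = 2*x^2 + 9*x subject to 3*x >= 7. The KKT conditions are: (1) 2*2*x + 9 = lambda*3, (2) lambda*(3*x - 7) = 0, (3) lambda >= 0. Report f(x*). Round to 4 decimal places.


Step 1: Try lambda = 0 (constraint inactive).
x_unc = -9/(2*2) = -2.25
Check: 3*-2.25 = -6.75 < 7 -- violated!
Step 2: Constraint must be active: 3*x = 7
x* = 7/3 = 2.3333 (rounded; the exact value 7/3 is used below)
lambda = (2*2*(7/3) + 9)/3 = 6.1111
Step 3: Compute optimal value.
f(x*) = 2*(7/3)^2 + 9*(7/3) = 31.8889


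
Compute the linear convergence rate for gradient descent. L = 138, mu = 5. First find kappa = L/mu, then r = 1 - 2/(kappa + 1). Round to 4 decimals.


Step 1: Compute the condition number.
kappa = L/mu = 138/5 = 27.6
Step 2: Compute the convergence rate.
r = 1 - 2/(kappa + 1) = 1 - 2*mu/(L + mu) = (L - mu)/(L + mu) = 133/143 = 0.9301


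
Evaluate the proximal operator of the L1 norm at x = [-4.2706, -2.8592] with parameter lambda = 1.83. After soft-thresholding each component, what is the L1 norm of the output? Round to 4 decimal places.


Soft-thresholding with lambda = 1.83:
prox(-4.2706) = sign(-4.2706)*max(|-4.2706| - 1.83, 0) = -2.4406
prox(-2.8592) = sign(-2.8592)*max(|-2.8592| - 1.83, 0) = -1.0292
prox(x) = [-2.4406, -1.0292]
||prox(x)||_1 = 2.4406 + 1.0292 = 3.4698


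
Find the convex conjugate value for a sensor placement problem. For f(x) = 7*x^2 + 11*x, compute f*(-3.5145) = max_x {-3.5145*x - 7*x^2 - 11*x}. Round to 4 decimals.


f*(y) = sup_x {y*x - a*x^2 - b*x} = sup_x {(y-b)*x - a*x^2}
FOC: (y - b) - 2a*x = 0 => x* = (y - b)/(2a)
x* = (-3.5145 - 11)/(2*7) = -1.0368
f*(-3.5145) = (y-b)^2/(4a) = (-3.5145 - 11)^2/(4*7)
= 210.6707/28 = 7.524


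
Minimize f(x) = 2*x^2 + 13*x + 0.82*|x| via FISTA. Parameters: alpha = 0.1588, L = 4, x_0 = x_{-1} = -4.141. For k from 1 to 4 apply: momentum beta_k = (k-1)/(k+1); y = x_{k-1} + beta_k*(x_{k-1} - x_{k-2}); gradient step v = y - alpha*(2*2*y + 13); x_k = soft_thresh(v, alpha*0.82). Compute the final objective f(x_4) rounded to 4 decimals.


FISTA on f(x) = 2*x^2 + 13*x + 0.82*|x|
L = 4, alpha = 0.1588
Iteration 1: beta = 0.0, y = -4.141 + 0.0*(-4.141 + 4.141) = -4.141
  grad(y) = -3.564, v = y - alpha*grad = -3.575
  prox(v) = soft_thresh(-3.575, 0.1302) = -3.4448
Iteration 2: beta = 0.3333, y = -3.4448 + 0.3333*(-3.4448 + 4.141) = -3.2128
  grad(y) = 0.149, v = y - alpha*grad = -3.2364
  prox(v) = soft_thresh(-3.2364, 0.1302) = -3.1062
Iteration 3: beta = 0.5, y = -3.1062 + 0.5*(-3.1062 + 3.4448) = -2.9369
  grad(y) = 1.2524, v = y - alpha*grad = -3.1358
  prox(v) = soft_thresh(-3.1358, 0.1302) = -3.0056
Iteration 4: beta = 0.6, y = -3.0056 + 0.6*(-3.0056 + 3.1062) = -2.9452
  grad(y) = 1.2193, v = y - alpha*grad = -3.1388
  prox(v) = soft_thresh(-3.1388, 0.1302) = -3.0086
f(x_4) = 2*(-3.0086)^2 + 13*(-3.0086) + 0.82*|-3.0086| = -18.5414


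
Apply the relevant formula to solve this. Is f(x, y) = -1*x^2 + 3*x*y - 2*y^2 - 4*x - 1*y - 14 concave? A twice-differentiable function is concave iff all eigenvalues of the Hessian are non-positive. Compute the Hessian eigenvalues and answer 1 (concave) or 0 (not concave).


The Hessian of f(x,y) = -1*x^2 + 3*x*y - 2*y^2 - 4*x - 1*y - 14 is:
H = [[-2, 3], [3, -4]]
Trace = -2 - 4 = -6
Determinant = -2*-4 - (3)^2 = -1
Discriminant = (-6)^2 - 4*-1 = 40.0
Eigenvalues: lambda_1 = -6.1623, lambda_2 = 0.1623
The function is not concave.

0


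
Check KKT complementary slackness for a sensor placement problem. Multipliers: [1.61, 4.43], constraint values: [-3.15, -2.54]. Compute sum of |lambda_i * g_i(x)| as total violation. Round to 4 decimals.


KKT complementary slackness check:
lambda_1 * g_1 = 1.61 * -3.15 = -5.0715
lambda_2 * g_2 = 4.43 * -2.54 = -11.2522
Total violation = 5.0715 + 11.2522 = 16.3237


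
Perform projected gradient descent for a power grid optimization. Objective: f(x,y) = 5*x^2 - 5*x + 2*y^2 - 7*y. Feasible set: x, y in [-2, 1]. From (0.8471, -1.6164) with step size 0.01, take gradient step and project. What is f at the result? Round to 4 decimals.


Step 1: Compute gradient at (0.8471, -1.6164).
grad_x = 2*5*0.8471 - 5 = 3.471
grad_y = 2*2*-1.6164 - 7 = -13.4656
Step 2: Gradient step.
x_raw = 0.8471 - 0.01*3.471 = 0.8124
y_raw = -1.6164 - 0.01*-13.4656 = -1.4817
Step 3: Project onto [-2, 1].
x_proj = clip(0.8124) = 0.8124
y_proj = clip(-1.4817) = -1.4817
Step 4: Evaluate f.
f(0.8124, -1.4817) = 14.0013


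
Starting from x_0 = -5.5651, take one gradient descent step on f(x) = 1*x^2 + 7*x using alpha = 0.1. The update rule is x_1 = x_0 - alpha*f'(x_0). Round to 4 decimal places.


We compute the gradient at x_0 and apply the update.
f'(x) = 2*x + 7
f'(-5.5651) = 2*-5.5651 + 7 = -4.1302
x_1 = -5.5651 - 0.1*-4.1302 = -5.1521


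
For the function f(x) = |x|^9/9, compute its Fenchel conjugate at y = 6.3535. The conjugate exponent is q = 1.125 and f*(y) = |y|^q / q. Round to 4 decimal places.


The conjugate exponent q satisfies 1/p + 1/q = 1.
p = 9, so q = 9/(9 - 1) = 1.125
|y|^q = 6.3535^1.125 = 8.0055
f*(6.3535) = 8.0055 / 1.125 = 7.116


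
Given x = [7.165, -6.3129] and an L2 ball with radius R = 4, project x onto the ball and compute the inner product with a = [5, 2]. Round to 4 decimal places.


Step 1: Compute ||x|| (intermediates to 6 decimals).
||x|| = sqrt(7.165^2 + (-6.3129)^2) = 9.549342
Step 2: Project.
Since ||x|| > R, scale = R/||x|| = 4/9.549342 = 0.418877, proj(x) = scale * x
proj(x) = [3.001254, -2.644329]
Step 3: Dot product.
a^T * proj(x) = 5*3.001254 + 2*(-2.644329) = 9.7176


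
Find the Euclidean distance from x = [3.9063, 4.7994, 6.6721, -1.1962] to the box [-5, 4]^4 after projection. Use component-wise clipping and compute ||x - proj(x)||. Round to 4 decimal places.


Project each component onto [-5, 4].
clip(3.9063) = 3.9063, clip(4.7994) = 4.0, clip(6.6721) = 4.0, clip(-1.1962) = -1.1962
Projection = [3.9063, 4.0, 4.0, -1.1962]
Squared diffs: [0.0, 0.639, 7.1401, 0.0]
Distance = sqrt(7.7791) = 2.7891


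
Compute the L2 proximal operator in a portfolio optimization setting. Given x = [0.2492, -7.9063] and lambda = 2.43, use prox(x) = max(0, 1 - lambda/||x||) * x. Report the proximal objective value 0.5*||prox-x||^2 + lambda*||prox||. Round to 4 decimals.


Step 1: Compute ||x||.
||x|| = 7.9102
Step 2: Compute scaling factor.
scale = max(0, 1 - 2.43/7.9102) = 0.6928
Step 3: prox(x) = [0.1726, -5.4775]
||prox(x)|| = 5.4802
Step 4: Proximal objective.
0.5*||prox-x||^2 = 2.9525
lambda*||prox|| = 13.3169
Total = 16.2694


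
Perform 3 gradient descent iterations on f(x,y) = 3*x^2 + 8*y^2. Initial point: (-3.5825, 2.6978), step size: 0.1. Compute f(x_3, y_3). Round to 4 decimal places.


Gradient descent on f(x,y) = 3*x^2 + 8*y^2.
Starting point: (-3.5825, 2.6978), alpha = 0.1
Step 1: grad_x = 2*3*-3.5825 = -21.495, grad_y = 2*8*2.6978 = 43.1648
  x_1 = -3.5825 - 0.1*-21.495 = -1.433
  y_1 = 2.6978 - 0.1*43.1648 = -1.6187
Step 2: grad_x = 2*3*-1.433 = -8.598, grad_y = 2*8*-1.6187 = -25.8989
  x_2 = -1.433 - 0.1*-8.598 = -0.5732
  y_2 = -1.6187 - 0.1*-25.8989 = 0.9712
Step 3: grad_x = 2*3*-0.5732 = -3.4392, grad_y = 2*8*0.9712 = 15.5393
  x_3 = -0.5732 - 0.1*-3.4392 = -0.2293
  y_3 = 0.9712 - 0.1*15.5393 = -0.5827
f(-0.2293, -0.5827) = 3*(-0.2293)^2 + 8*(-0.5827)^2 = 2.8743


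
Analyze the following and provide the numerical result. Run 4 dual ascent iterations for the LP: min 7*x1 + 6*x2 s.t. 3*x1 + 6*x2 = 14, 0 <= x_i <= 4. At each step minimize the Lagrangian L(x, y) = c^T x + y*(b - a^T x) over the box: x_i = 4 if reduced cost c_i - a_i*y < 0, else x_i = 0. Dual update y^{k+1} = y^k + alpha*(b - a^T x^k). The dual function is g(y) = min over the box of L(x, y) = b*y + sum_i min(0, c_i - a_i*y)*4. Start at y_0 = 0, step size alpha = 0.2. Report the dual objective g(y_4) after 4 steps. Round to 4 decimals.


Dual ascent for LP: min 7*x1 + 6*x2, 3*x1 + 6*x2 = 14, 0 <= x_i <= 4
Step 1: y^k = 0.0, reduced costs: (7.0, 6.0)
  x^k = (0.0, 0.0), subgradient = b - a^T x = 14.0
  y^{k+1} = 0.0 + 0.2*14.0 = 2.8
Step 2: y^k = 2.8, reduced costs: (-1.4, -10.8)
  x^k = (4.0, 4.0), subgradient = b - a^T x = -22.0
  y^{k+1} = 2.8 + 0.2*-22.0 = -1.6
Step 3: y^k = -1.6, reduced costs: (11.8, 15.6)
  x^k = (0.0, 0.0), subgradient = b - a^T x = 14.0
  y^{k+1} = -1.6 + 0.2*14.0 = 1.2
Step 4: y^k = 1.2, reduced costs: (3.4, -1.2)
  x^k = (0.0, 4.0), subgradient = b - a^T x = -10.0
  y^{k+1} = 1.2 + 0.2*-10.0 = -0.8
Dual objective at y_4 = -0.8: reduced costs (9.4, 10.8), box minimizer x = (0.0, 0.0)
g(y_4) = b*y + (c1 - a1*y)*x1 + (c2 - a2*y)*x2 = 14*(-0.8) + 9.4*0.0 + 10.8*0.0 = -11.2 + 0.0 + 0.0 = -11.2


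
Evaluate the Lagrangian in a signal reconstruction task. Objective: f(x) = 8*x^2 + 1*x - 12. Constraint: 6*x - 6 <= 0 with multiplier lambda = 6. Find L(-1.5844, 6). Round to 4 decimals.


Step 1: Evaluate f(x).
f(-1.5844) = 8*(-1.5844)^2 + 1*(-1.5844) - 12 = 6.4982
Step 2: Evaluate g(x).
g(-1.5844) = 6*-1.5844 - 6 = -15.5064
Step 3: Compute Lagrangian.
L = 6.4982 + 6*-15.5064 = -86.5402


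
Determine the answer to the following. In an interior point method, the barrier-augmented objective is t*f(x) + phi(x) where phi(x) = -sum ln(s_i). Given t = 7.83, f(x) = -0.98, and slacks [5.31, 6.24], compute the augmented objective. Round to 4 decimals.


Step 1: Compute log-barrier.
ln values: [1.6696, 1.831]
phi = -(1.6696 + 1.831) = -3.5006
Step 2: Compute augmented objective.
t*f(x) = 7.83*-0.98 = -7.6734
Total = -7.6734 - 3.5006 = -11.174


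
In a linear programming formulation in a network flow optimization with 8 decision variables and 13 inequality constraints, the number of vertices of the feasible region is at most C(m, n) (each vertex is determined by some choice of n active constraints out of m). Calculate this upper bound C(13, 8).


Each vertex corresponds to some choice of n active constraints out of m, so the number of vertices is at most C(m, n) = m! / (n!(m-n)!).
m = 13, n = 8
Numerator: 13 * 12 * 11 * 10 * 9 * 8 * 7 * 6
Denominator: 8! = 40320
C(13, 8) = 1287


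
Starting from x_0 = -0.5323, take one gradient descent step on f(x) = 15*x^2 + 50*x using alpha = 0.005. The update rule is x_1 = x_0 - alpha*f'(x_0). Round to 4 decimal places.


We compute the gradient at x_0 and apply the update.
f'(x) = 30*x + 50
f'(-0.5323) = 30*-0.5323 + 50 = 34.031
x_1 = -0.5323 - 0.005*34.031 = -0.7025


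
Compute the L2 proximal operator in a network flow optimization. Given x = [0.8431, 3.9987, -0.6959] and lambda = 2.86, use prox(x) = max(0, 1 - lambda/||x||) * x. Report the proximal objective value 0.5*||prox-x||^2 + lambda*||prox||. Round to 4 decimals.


Step 1: Compute ||x||.
||x|| = 4.1454
Step 2: Compute scaling factor.
scale = max(0, 1 - 2.86/4.1454) = 0.3101
Step 3: prox(x) = [0.2614, 1.2399, -0.2158]
||prox(x)|| = 1.2854
Step 4: Proximal objective.
0.5*||prox-x||^2 = 4.0898
lambda*||prox|| = 3.6762
Total = 7.7662


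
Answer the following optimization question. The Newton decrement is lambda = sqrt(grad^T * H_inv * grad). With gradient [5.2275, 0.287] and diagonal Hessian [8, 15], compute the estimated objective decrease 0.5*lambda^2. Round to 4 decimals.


Step 1: H is diagonal, so H^(-1) * g = [0.6534, 0.0191].
Step 2: g^T H^(-1) g = sum_i g_i^2 / H_ii
  = (5.2275)^2/8 + (0.287)^2/15
  = 3.4158 + 0.0055 = 3.4213
Step 3: Objective decrease = 0.5 * g^T H^(-1) g = 1.7107


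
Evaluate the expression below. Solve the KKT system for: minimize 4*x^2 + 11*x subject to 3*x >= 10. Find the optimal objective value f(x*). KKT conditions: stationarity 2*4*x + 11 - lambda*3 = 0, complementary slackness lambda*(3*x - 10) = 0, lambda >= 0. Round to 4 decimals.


Step 1: Try lambda = 0 (constraint inactive).
x_unc = -11/(2*4) = -1.375
Check: 3*-1.375 = -4.125 < 10 -- violated!
Step 2: Constraint must be active: 3*x = 10
x* = 10/3 = 3.3333 (rounded; the exact value 10/3 is used below)
lambda = (2*4*(10/3) + 11)/3 = 12.5556
Step 3: Compute optimal value.
f(x*) = 4*(10/3)^2 + 11*(10/3) = 81.1111


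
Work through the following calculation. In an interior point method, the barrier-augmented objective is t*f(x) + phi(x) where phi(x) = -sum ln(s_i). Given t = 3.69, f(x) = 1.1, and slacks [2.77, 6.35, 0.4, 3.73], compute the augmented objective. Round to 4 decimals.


Step 1: Compute log-barrier.
ln values: [1.0188, 1.8485, -0.9163, 1.3164]
phi = -(1.0188 + 1.8485 - 0.9163 + 1.3164) = -3.2674
Step 2: Compute augmented objective.
t*f(x) = 3.69*1.1 = 4.059
Total = 4.059 - 3.2674 = 0.7916


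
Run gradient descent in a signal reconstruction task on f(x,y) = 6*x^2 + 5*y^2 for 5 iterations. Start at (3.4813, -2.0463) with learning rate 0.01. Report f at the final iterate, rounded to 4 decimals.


Gradient descent on f(x,y) = 6*x^2 + 5*y^2.
Starting point: (3.4813, -2.0463), alpha = 0.01
Step 1: grad_x = 2*6*3.4813 = 41.7756, grad_y = 2*5*-2.0463 = -20.463
  x_1 = 3.4813 - 0.01*41.7756 = 3.0635
  y_1 = -2.0463 - 0.01*-20.463 = -1.8417
Step 2: grad_x = 2*6*3.0635 = 36.7625, grad_y = 2*5*-1.8417 = -18.4167
  x_2 = 3.0635 - 0.01*36.7625 = 2.6959
  y_2 = -1.8417 - 0.01*-18.4167 = -1.6575
Step 3: grad_x = 2*6*2.6959 = 32.351, grad_y = 2*5*-1.6575 = -16.575
  x_3 = 2.6959 - 0.01*32.351 = 2.3724
  y_3 = -1.6575 - 0.01*-16.575 = -1.4918
Step 4: grad_x = 2*6*2.3724 = 28.4689, grad_y = 2*5*-1.4918 = -14.9175
  x_4 = 2.3724 - 0.01*28.4689 = 2.0877
  y_4 = -1.4918 - 0.01*-14.9175 = -1.3426
Step 5: grad_x = 2*6*2.0877 = 25.0526, grad_y = 2*5*-1.3426 = -13.4258
  x_5 = 2.0877 - 0.01*25.0526 = 1.8372
  y_5 = -1.3426 - 0.01*-13.4258 = -1.2083
f(1.8372, -1.2083) = 6*1.8372^2 + 5*(-1.2083)^2 = 27.5519


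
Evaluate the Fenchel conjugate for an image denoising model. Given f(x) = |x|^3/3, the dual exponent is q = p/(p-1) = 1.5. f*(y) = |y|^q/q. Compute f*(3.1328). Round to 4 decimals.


The conjugate exponent q satisfies 1/p + 1/q = 1.
p = 3, so q = 3/(3 - 1) = 1.5
|y|^q = 3.1328^1.5 = 5.545
f*(3.1328) = 5.545 / 1.5 = 3.6966


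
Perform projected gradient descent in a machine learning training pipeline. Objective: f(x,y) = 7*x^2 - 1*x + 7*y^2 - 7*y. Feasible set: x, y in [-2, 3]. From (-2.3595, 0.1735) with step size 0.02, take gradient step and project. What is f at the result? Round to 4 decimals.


Step 1: Compute gradient at (-2.3595, 0.1735).
grad_x = 2*7*-2.3595 - 1 = -34.033
grad_y = 2*7*0.1735 - 7 = -4.571
Step 2: Gradient step.
x_raw = -2.3595 - 0.02*-34.033 = -1.6788
y_raw = 0.1735 - 0.02*-4.571 = 0.2649
Step 3: Project onto [-2, 3].
x_proj = clip(-1.6788) = -1.6788
y_proj = clip(0.2649) = 0.2649
Step 4: Evaluate f.
f(-1.6788, 0.2649) = 20.0452


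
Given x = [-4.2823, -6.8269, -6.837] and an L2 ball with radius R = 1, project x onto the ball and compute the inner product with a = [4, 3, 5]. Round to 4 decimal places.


Step 1: Compute ||x|| (intermediates to 6 decimals).
||x|| = sqrt((-4.2823)^2 + (-6.8269)^2 + (-6.837)^2) = 10.568312
Step 2: Project.
Since ||x|| > R, scale = R/||x|| = 1/10.568312 = 0.094622, proj(x) = scale * x
proj(x) = [-0.4052, -0.645975, -0.646931]
Step 3: Dot product.
a^T * proj(x) = 4*(-0.4052) + 3*(-0.645975) + 5*(-0.646931) = -6.7934


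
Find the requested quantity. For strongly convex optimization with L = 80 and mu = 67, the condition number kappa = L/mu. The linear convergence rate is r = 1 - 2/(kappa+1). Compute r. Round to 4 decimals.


Step 1: Compute the condition number.
kappa = L/mu = 80/67 = 1.194
Step 2: Compute the convergence rate.
r = 1 - 2/(kappa + 1) = 1 - 2*mu/(L + mu) = (L - mu)/(L + mu) = 13/147 = 0.0884


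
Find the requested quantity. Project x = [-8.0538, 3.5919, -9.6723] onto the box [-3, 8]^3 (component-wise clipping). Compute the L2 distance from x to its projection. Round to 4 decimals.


Project each component onto [-3, 8].
clip(-8.0538) = -3.0, clip(3.5919) = 3.5919, clip(-9.6723) = -3.0
Projection = [-3.0, 3.5919, -3.0]
Squared diffs: [25.5409, 0.0, 44.5196]
Distance = sqrt(70.0605) = 8.3702


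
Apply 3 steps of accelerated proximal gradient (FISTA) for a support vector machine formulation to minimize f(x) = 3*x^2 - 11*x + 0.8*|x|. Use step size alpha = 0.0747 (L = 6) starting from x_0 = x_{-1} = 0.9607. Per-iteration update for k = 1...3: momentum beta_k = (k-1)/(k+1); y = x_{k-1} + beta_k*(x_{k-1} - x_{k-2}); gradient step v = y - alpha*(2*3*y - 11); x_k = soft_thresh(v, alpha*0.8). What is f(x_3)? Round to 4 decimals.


FISTA on f(x) = 3*x^2 - 11*x + 0.8*|x|
L = 6, alpha = 0.0747
Iteration 1: beta = 0.0, y = 0.9607 + 0.0*(0.9607 - 0.9607) = 0.9607
  grad(y) = -5.2358, v = y - alpha*grad = 1.3518
  prox(v) = soft_thresh(1.3518, 0.0598) = 1.2921
Iteration 2: beta = 0.3333, y = 1.2921 + 0.3333*(1.2921 - 0.9607) = 1.4025
  grad(y) = -2.585, v = y - alpha*grad = 1.5956
  prox(v) = soft_thresh(1.5956, 0.0598) = 1.5358
Iteration 3: beta = 0.5, y = 1.5358 + 0.5*(1.5358 - 1.2921) = 1.6577
  grad(y) = -1.0536, v = y - alpha*grad = 1.7364
  prox(v) = soft_thresh(1.7364, 0.0598) = 1.6767
f(x_3) = 3*1.6767^2 - 11*1.6767 + 0.8*|1.6767| = -8.6684


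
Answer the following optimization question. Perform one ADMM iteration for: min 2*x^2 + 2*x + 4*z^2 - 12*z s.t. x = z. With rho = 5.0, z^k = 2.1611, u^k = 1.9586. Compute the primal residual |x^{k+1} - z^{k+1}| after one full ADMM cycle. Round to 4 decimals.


ADMM iteration with rho = 5.0, z^k = 2.1611, u^k = 1.9586
Step 1: x-update.
Minimize 2*x^2 + 2*x + (5.0/2)*(x - 2.1611 + 1.9586)^2
FOC: (2*2 + 5.0)*x = -2 + 5.0*(2.1611 - 1.9586)
x^{k+1} = -0.1097
Step 2: z-update.
Minimize 4*z^2 - 12*z + (5.0/2)*(-0.1097 - z + 1.9586)^2
FOC: (2*4 + 5.0)*z = 12 + 5.0*(-0.1097 + 1.9586)
z^{k+1} = 1.6342
Step 3: u-update.
u^{k+1} = 1.9586 - 0.1097 - 1.6342 = 0.2147
Step 4: Primal residual = |-0.1097 - 1.6342| = 1.7439


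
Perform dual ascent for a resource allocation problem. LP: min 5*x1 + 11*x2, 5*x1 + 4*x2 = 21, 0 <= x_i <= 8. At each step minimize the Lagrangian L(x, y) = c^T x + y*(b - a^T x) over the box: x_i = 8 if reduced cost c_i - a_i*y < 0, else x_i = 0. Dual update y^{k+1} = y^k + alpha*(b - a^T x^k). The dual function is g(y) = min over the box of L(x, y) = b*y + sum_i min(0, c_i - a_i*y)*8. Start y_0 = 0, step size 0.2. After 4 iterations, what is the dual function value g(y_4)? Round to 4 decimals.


Dual ascent for LP: min 5*x1 + 11*x2, 5*x1 + 4*x2 = 21, 0 <= x_i <= 8
Step 1: y^k = 0.0, reduced costs: (5.0, 11.0)
  x^k = (0.0, 0.0), subgradient = b - a^T x = 21.0
  y^{k+1} = 0.0 + 0.2*21.0 = 4.2
Step 2: y^k = 4.2, reduced costs: (-16.0, -5.8)
  x^k = (8.0, 8.0), subgradient = b - a^T x = -51.0
  y^{k+1} = 4.2 + 0.2*-51.0 = -6.0
Step 3: y^k = -6.0, reduced costs: (35.0, 35.0)
  x^k = (0.0, 0.0), subgradient = b - a^T x = 21.0
  y^{k+1} = -6.0 + 0.2*21.0 = -1.8
Step 4: y^k = -1.8, reduced costs: (14.0, 18.2)
  x^k = (0.0, 0.0), subgradient = b - a^T x = 21.0
  y^{k+1} = -1.8 + 0.2*21.0 = 2.4
Dual objective at y_4 = 2.4: reduced costs (-7.0, 1.4), box minimizer x = (8.0, 0.0)
g(y_4) = b*y + (c1 - a1*y)*x1 + (c2 - a2*y)*x2 = 21*2.4 + (-7.0)*8.0 + 1.4*0.0 = 50.4 - 56.0 + 0.0 = -5.6
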